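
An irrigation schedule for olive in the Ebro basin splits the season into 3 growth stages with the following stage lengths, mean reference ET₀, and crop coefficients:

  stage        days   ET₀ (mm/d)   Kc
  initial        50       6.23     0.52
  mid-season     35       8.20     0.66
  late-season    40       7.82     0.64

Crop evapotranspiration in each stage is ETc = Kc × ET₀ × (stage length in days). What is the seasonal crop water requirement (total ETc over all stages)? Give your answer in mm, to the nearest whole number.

552 mm

initial: 0.52 × 6.23 × 50 = 161.98 mm
mid-season: 0.66 × 8.20 × 35 = 189.42 mm
late-season: 0.64 × 7.82 × 40 = 200.19 mm
Seasonal total = 551.59 mm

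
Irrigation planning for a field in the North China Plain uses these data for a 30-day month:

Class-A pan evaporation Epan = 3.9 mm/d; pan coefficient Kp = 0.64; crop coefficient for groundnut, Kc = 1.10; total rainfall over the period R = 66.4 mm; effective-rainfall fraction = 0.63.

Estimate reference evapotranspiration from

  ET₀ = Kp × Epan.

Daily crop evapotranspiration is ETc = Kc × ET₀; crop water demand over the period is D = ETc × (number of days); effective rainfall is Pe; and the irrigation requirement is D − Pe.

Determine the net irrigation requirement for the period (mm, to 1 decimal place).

40.5 mm

ET₀ = 0.64 × 3.9 = 2.4960 mm/d
ETc = Kc × ET₀ = 1.10 × 2.4960 = 2.7456 mm/d
Crop demand D = ETc × 30 d = 2.7456 × 30 = 82.368 mm
Pe = 0.63 × 66.4 = 41.832 mm
D − Pe = 82.368 − 41.832 = 40.536 mm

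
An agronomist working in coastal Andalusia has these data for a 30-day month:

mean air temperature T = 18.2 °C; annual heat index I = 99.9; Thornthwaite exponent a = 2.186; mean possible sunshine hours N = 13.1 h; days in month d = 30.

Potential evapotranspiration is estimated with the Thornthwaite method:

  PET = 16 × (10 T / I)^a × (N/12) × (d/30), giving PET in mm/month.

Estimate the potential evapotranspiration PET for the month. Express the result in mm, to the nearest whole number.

65 mm

10T/I = 10 × 18.2 / 99.9 = 1.8218
(10T/I)^a = 1.8218^2.186 = 3.7107
Uncorrected PET = 16 × 3.7107 = 59.371 mm
Correction = (N/12)(d/30) = (13.1/12)(30/30) = 1.0917
PET = 59.371 × 1.0917 = 64.815 mm/month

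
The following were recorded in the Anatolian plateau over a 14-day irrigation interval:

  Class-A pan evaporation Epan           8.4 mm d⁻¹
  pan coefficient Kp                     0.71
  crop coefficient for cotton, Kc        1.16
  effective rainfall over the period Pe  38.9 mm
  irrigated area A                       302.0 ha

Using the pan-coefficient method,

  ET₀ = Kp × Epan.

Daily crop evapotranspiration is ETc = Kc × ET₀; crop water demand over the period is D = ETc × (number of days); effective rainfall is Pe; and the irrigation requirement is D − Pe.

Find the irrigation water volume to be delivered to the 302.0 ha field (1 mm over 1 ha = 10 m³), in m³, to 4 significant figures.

175000 m³

ET₀ = 0.71 × 8.4 = 5.9640 mm/d
ETc = Kc × ET₀ = 1.16 × 5.9640 = 6.9182 mm/d
Crop demand D = ETc × 14 d = 6.9182 × 14 = 96.855 mm
D − Pe = 96.855 − 38.9 = 57.955 mm
Volume = 57.955 mm × 302.0 ha × 10 = 175024.1 m³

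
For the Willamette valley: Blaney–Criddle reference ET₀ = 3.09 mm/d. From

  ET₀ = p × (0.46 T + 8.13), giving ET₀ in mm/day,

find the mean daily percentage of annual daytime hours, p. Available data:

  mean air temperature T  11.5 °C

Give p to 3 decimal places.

p = ET₀ / (0.46 T + 8.13) = 3.09 / (0.46 × 11.5 + 8.13) = 3.09 / 13.420 = 0.2303

0.230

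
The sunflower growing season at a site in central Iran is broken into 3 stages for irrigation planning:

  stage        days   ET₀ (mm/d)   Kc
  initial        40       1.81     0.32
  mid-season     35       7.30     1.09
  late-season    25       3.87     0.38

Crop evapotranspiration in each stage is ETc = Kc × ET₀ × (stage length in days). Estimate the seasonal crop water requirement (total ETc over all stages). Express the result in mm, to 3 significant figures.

initial: 0.32 × 1.81 × 40 = 23.17 mm
mid-season: 1.09 × 7.30 × 35 = 278.50 mm
late-season: 0.38 × 3.87 × 25 = 36.77 mm
Seasonal total = 338.44 mm

338 mm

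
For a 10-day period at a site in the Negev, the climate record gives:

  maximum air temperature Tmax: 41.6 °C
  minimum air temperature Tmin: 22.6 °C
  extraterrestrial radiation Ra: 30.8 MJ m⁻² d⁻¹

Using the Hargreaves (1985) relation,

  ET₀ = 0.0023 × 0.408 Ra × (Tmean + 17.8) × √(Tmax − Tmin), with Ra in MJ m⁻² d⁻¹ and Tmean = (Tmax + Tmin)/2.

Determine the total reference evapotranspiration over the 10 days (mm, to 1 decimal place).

Tmean = (41.6 + 22.6)/2 = 32.10 °C
0.408 Ra = 0.408 × 30.8 = 12.5664 mm/d equivalent
ET₀ = 0.0023 × 12.5664 × (32.10 + 17.8) × √19.0 = 0.0023 × 12.5664 × 49.90 × 4.3589 = 6.2866 mm/d
Over 10 days: 6.2866 × 10 = 62.866 mm

62.9 mm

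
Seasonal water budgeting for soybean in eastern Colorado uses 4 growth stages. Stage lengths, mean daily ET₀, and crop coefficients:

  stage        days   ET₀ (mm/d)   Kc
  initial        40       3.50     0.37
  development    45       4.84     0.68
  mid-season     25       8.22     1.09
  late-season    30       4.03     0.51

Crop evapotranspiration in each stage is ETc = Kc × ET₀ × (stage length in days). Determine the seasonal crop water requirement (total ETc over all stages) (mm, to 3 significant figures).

486 mm

initial: 0.37 × 3.50 × 40 = 51.80 mm
development: 0.68 × 4.84 × 45 = 148.10 mm
mid-season: 1.09 × 8.22 × 25 = 224.00 mm
late-season: 0.51 × 4.03 × 30 = 61.66 mm
Seasonal total = 485.56 mm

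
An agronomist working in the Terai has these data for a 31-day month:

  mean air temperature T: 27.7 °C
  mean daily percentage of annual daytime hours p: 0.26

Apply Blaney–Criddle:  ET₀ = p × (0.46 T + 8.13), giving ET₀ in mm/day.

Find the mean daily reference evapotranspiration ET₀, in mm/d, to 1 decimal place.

5.4 mm/d

ET₀ = 0.26 × (0.46 × 27.7 + 8.13) = 0.26 × 20.872 = 5.4267 mm/d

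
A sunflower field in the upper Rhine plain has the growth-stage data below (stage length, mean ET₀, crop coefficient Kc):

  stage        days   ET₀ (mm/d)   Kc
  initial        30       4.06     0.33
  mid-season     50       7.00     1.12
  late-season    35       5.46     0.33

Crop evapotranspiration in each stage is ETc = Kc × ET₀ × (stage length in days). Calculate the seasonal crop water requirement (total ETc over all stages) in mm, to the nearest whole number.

495 mm

initial: 0.33 × 4.06 × 30 = 40.19 mm
mid-season: 1.12 × 7.00 × 50 = 392.00 mm
late-season: 0.33 × 5.46 × 35 = 63.06 mm
Seasonal total = 495.25 mm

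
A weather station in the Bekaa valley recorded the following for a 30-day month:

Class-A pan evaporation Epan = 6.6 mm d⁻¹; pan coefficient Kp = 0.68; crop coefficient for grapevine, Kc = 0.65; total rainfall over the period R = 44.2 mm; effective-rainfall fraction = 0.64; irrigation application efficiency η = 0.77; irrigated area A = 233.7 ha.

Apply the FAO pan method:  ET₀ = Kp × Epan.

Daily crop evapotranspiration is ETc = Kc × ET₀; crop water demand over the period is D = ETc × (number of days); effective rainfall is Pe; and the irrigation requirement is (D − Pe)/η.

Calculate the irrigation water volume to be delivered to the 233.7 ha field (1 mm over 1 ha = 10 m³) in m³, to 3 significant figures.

ET₀ = 0.68 × 6.6 = 4.4880 mm/d
ETc = Kc × ET₀ = 0.65 × 4.4880 = 2.9172 mm/d
Crop demand D = ETc × 30 d = 2.9172 × 30 = 87.516 mm
Pe = 0.64 × 44.2 = 28.288 mm
D − Pe = 87.516 − 28.288 = 59.228 mm
Gross irrigation = 59.228 / 0.77 = 76.919 mm
Volume = 76.919 mm × 233.7 ha × 10 = 179759.7 m³

180000 m³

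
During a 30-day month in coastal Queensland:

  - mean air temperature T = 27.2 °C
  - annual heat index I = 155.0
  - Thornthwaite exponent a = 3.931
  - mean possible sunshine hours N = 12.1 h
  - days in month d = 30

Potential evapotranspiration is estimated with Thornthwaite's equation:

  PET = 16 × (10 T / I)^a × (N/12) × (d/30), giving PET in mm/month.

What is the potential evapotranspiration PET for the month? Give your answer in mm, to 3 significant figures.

147 mm

10T/I = 10 × 27.2 / 155.0 = 1.7548
(10T/I)^a = 1.7548^3.931 = 9.1213
Uncorrected PET = 16 × 9.1213 = 145.941 mm
Correction = (N/12)(d/30) = (12.1/12)(30/30) = 1.0083
PET = 145.941 × 1.0083 = 147.152 mm/month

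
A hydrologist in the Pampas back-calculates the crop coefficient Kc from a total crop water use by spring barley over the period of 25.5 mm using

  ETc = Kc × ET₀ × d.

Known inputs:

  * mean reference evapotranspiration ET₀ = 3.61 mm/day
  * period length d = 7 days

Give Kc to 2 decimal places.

ETc = Kc × ET₀ × d  ⇒  Kc = ETc / (ET₀ × d)
Kc = 25.5 / (3.61 × 7) = 25.5 / 25.27 = 1.0091

1.01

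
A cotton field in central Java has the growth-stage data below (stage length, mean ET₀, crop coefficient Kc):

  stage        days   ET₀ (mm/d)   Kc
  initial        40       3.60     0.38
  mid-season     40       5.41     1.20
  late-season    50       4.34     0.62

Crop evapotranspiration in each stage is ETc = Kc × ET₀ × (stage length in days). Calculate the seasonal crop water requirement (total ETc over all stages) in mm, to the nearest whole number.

initial: 0.38 × 3.60 × 40 = 54.72 mm
mid-season: 1.20 × 5.41 × 40 = 259.68 mm
late-season: 0.62 × 4.34 × 50 = 134.54 mm
Seasonal total = 448.94 mm

449 mm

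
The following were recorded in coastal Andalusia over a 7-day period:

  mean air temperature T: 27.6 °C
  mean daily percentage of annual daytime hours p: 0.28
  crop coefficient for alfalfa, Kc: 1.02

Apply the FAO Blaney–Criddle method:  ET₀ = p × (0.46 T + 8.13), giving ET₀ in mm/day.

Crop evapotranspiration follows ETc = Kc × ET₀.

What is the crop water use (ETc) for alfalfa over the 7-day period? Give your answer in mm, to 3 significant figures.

ET₀ = 0.28 × (0.46 × 27.6 + 8.13) = 0.28 × 20.826 = 5.8313 mm/d
ETc = Kc × ET₀ = 1.02 × 5.8313 = 5.9479 mm/d
Over 7 days: 5.9479 × 7 = 41.635 mm

41.6 mm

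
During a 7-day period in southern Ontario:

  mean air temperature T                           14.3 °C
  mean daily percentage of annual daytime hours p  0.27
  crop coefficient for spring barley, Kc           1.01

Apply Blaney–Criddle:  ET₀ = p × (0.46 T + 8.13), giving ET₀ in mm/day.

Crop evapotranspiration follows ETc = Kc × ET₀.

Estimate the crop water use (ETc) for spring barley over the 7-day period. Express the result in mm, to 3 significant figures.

28.1 mm

ET₀ = 0.27 × (0.46 × 14.3 + 8.13) = 0.27 × 14.708 = 3.9712 mm/d
ETc = Kc × ET₀ = 1.01 × 3.9712 = 4.0109 mm/d
Over 7 days: 4.0109 × 7 = 28.076 mm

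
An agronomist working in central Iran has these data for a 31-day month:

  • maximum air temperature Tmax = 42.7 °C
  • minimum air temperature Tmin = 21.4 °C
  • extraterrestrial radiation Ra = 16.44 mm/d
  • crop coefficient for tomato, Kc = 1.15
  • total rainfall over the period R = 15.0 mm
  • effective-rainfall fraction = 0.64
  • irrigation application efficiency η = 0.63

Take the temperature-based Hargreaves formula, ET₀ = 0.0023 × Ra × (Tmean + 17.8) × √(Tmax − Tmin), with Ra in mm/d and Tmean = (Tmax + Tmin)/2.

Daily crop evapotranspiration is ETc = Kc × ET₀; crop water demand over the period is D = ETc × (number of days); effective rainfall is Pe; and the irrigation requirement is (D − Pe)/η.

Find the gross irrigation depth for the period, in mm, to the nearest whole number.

477 mm

Tmean = (42.7 + 21.4)/2 = 32.05 °C
ET₀ = 0.0023 × 16.44 × (32.05 + 17.8) × √21.3 = 0.0023 × 16.44 × 49.85 × 4.6152 = 8.6993 mm/d
ETc = Kc × ET₀ = 1.15 × 8.6993 = 10.0042 mm/d
Crop demand D = ETc × 31 d = 10.0042 × 31 = 310.130 mm
Pe = 0.64 × 15.0 = 9.600 mm
D − Pe = 310.130 − 9.600 = 300.530 mm
Gross irrigation = 300.530 / 0.63 = 477.032 mm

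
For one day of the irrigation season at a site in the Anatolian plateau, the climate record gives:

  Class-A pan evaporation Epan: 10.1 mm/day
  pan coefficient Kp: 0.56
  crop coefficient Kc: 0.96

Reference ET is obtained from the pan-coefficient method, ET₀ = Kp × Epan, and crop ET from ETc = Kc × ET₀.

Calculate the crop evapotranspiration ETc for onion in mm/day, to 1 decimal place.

ET₀ = 0.56 × 10.1 = 5.6560 mm/d
ETc = Kc × ET₀ = 0.96 × 5.6560 = 5.4298 mm/d

5.4 mm/day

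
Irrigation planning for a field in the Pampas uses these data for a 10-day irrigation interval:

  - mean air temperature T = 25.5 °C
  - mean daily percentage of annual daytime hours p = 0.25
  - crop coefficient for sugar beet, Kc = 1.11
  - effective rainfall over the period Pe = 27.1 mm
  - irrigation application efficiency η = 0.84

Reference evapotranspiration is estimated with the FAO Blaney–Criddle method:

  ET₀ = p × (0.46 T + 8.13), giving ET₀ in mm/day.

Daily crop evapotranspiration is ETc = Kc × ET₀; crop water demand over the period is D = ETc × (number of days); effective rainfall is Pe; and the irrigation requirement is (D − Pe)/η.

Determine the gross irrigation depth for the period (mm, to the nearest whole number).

ET₀ = 0.25 × (0.46 × 25.5 + 8.13) = 0.25 × 19.860 = 4.9650 mm/d
ETc = Kc × ET₀ = 1.11 × 4.9650 = 5.5112 mm/d
Crop demand D = ETc × 10 d = 5.5112 × 10 = 55.112 mm
D − Pe = 55.112 − 27.1 = 28.012 mm
Gross irrigation = 28.012 / 0.84 = 33.348 mm

33 mm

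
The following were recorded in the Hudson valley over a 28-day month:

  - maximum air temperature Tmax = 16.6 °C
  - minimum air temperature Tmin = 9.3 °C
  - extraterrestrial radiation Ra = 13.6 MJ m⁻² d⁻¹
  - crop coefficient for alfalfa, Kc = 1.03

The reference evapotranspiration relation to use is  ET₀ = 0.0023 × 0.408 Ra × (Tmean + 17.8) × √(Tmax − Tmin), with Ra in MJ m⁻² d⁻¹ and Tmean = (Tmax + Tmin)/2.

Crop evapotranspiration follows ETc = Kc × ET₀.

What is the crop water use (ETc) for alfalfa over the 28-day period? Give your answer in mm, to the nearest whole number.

31 mm

Tmean = (16.6 + 9.3)/2 = 12.95 °C
0.408 Ra = 0.408 × 13.6 = 5.5488 mm/d equivalent
ET₀ = 0.0023 × 5.5488 × (12.95 + 17.8) × √7.3 = 0.0023 × 5.5488 × 30.75 × 2.7019 = 1.0603 mm/d
ETc = Kc × ET₀ = 1.03 × 1.0603 = 1.0921 mm/d
Over 28 days: 1.0921 × 28 = 30.579 mm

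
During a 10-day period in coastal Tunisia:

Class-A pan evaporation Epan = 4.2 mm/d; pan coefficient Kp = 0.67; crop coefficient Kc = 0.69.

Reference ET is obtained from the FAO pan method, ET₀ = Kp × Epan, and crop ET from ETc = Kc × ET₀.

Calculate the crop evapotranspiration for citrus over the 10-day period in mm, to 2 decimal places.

19.42 mm

ET₀ = 0.67 × 4.2 = 2.8140 mm/d
ETc = Kc × ET₀ = 0.69 × 2.8140 = 1.9417 mm/d
Over 10 days: 1.9417 × 10 = 19.417 mm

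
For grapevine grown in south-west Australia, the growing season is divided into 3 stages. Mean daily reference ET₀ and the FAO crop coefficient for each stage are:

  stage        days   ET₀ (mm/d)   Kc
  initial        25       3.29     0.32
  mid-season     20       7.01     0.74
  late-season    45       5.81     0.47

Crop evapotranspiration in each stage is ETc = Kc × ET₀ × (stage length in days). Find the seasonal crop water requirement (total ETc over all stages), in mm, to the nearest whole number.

initial: 0.32 × 3.29 × 25 = 26.32 mm
mid-season: 0.74 × 7.01 × 20 = 103.75 mm
late-season: 0.47 × 5.81 × 45 = 122.88 mm
Seasonal total = 252.95 mm

253 mm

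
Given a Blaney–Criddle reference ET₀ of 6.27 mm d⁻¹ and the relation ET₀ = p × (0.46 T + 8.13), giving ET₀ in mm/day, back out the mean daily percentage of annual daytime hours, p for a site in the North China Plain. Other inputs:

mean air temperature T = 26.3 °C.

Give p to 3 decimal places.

p = ET₀ / (0.46 T + 8.13) = 6.27 / (0.46 × 26.3 + 8.13) = 6.27 / 20.228 = 0.3100

0.310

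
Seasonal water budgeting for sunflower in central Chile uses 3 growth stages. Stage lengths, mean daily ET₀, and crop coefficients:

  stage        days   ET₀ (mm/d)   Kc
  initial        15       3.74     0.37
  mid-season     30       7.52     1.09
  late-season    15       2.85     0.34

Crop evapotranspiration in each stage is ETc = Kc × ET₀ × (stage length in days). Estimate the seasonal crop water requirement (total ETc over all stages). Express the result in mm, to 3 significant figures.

initial: 0.37 × 3.74 × 15 = 20.76 mm
mid-season: 1.09 × 7.52 × 30 = 245.90 mm
late-season: 0.34 × 2.85 × 15 = 14.54 mm
Seasonal total = 281.20 mm

281 mm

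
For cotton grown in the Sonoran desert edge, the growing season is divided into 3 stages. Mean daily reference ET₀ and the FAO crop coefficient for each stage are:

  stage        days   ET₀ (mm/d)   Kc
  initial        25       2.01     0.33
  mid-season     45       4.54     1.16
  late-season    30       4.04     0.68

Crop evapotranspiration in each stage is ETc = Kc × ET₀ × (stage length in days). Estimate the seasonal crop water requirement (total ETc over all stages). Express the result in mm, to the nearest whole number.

initial: 0.33 × 2.01 × 25 = 16.58 mm
mid-season: 1.16 × 4.54 × 45 = 236.99 mm
late-season: 0.68 × 4.04 × 30 = 82.42 mm
Seasonal total = 335.99 mm

336 mm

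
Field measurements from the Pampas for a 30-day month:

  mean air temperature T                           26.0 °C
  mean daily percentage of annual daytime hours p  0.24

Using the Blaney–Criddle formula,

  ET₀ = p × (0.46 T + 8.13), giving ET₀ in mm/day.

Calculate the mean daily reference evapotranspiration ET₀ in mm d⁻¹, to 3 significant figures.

4.82 mm d⁻¹

ET₀ = 0.24 × (0.46 × 26.0 + 8.13) = 0.24 × 20.090 = 4.8216 mm/d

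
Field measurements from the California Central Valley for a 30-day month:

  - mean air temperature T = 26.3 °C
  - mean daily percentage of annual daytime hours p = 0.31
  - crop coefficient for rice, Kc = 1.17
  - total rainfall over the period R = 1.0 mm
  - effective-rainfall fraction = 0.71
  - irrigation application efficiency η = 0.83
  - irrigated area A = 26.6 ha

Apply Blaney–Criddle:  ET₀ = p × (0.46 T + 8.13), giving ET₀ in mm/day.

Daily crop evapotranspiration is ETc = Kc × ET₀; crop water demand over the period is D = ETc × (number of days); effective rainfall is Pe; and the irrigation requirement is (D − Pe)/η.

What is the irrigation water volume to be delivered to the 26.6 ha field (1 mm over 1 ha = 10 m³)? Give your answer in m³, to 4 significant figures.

ET₀ = 0.31 × (0.46 × 26.3 + 8.13) = 0.31 × 20.228 = 6.2707 mm/d
ETc = Kc × ET₀ = 1.17 × 6.2707 = 7.3367 mm/d
Crop demand D = ETc × 30 d = 7.3367 × 30 = 220.101 mm
Pe = 0.71 × 1.0 = 0.710 mm
D − Pe = 220.101 − 0.710 = 219.391 mm
Gross irrigation = 219.391 / 0.83 = 264.327 mm
Volume = 264.327 mm × 26.6 ha × 10 = 70311.0 m³

70310 m³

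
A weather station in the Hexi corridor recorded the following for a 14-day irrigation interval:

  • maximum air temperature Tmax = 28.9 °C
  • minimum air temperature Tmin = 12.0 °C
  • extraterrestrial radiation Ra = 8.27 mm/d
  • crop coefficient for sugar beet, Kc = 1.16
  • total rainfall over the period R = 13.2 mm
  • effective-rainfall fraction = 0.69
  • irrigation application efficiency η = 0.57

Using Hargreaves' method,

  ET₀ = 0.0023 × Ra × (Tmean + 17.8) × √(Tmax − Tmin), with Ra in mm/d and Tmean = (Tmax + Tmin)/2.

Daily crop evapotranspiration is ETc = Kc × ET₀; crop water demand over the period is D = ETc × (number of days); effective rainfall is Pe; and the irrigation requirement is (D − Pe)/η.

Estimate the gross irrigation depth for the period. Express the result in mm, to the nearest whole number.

Tmean = (28.9 + 12.0)/2 = 20.45 °C
ET₀ = 0.0023 × 8.27 × (20.45 + 17.8) × √16.9 = 0.0023 × 8.27 × 38.25 × 4.1110 = 2.9910 mm/d
ETc = Kc × ET₀ = 1.16 × 2.9910 = 3.4696 mm/d
Crop demand D = ETc × 14 d = 3.4696 × 14 = 48.574 mm
Pe = 0.69 × 13.2 = 9.108 mm
D − Pe = 48.574 − 9.108 = 39.466 mm
Gross irrigation = 39.466 / 0.57 = 69.239 mm

69 mm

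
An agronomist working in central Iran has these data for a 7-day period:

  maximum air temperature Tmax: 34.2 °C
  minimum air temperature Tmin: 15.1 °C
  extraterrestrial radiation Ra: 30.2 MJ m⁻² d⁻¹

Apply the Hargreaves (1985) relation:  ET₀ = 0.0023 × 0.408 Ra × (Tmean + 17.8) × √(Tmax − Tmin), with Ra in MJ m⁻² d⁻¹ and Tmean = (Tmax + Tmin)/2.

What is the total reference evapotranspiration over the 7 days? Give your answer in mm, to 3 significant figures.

Tmean = (34.2 + 15.1)/2 = 24.65 °C
0.408 Ra = 0.408 × 30.2 = 12.3216 mm/d equivalent
ET₀ = 0.0023 × 12.3216 × (24.65 + 17.8) × √19.1 = 0.0023 × 12.3216 × 42.45 × 4.3704 = 5.2577 mm/d
Over 7 days: 5.2577 × 7 = 36.804 mm

36.8 mm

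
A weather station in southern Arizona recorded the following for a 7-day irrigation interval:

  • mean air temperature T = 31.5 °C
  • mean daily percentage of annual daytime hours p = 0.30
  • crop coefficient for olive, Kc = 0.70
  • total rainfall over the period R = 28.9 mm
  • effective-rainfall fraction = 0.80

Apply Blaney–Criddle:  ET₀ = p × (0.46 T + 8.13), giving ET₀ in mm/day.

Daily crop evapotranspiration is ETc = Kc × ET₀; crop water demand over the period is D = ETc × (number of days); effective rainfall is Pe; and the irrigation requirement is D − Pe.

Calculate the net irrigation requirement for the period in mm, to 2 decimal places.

ET₀ = 0.30 × (0.46 × 31.5 + 8.13) = 0.30 × 22.620 = 6.7860 mm/d
ETc = Kc × ET₀ = 0.70 × 6.7860 = 4.7502 mm/d
Crop demand D = ETc × 7 d = 4.7502 × 7 = 33.251 mm
Pe = 0.80 × 28.9 = 23.120 mm
D − Pe = 33.251 − 23.120 = 10.131 mm

10.13 mm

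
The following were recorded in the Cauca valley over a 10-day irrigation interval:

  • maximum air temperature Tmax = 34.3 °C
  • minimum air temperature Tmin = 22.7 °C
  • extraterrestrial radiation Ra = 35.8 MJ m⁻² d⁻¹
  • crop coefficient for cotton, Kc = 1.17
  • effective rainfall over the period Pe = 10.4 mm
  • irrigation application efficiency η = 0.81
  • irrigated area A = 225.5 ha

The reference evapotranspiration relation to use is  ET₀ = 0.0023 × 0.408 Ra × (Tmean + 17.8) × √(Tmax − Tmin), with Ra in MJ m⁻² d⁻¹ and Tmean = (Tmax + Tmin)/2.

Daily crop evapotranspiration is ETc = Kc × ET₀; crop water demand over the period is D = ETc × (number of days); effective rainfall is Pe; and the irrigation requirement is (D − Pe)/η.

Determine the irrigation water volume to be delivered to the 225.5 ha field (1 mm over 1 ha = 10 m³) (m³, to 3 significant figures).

144000 m³

Tmean = (34.3 + 22.7)/2 = 28.50 °C
0.408 Ra = 0.408 × 35.8 = 14.6064 mm/d equivalent
ET₀ = 0.0023 × 14.6064 × (28.50 + 17.8) × √11.6 = 0.0023 × 14.6064 × 46.30 × 3.4059 = 5.2977 mm/d
ETc = Kc × ET₀ = 1.17 × 5.2977 = 6.1983 mm/d
Crop demand D = ETc × 10 d = 6.1983 × 10 = 61.983 mm
D − Pe = 61.983 − 10.4 = 51.583 mm
Gross irrigation = 51.583 / 0.81 = 63.683 mm
Volume = 63.683 mm × 225.5 ha × 10 = 143605.2 m³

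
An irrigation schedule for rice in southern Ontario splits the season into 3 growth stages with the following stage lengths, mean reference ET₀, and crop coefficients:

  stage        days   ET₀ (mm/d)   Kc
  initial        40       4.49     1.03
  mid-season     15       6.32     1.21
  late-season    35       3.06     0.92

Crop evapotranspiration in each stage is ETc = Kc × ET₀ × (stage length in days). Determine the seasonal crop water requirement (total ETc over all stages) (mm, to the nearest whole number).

initial: 1.03 × 4.49 × 40 = 184.99 mm
mid-season: 1.21 × 6.32 × 15 = 114.71 mm
late-season: 0.92 × 3.06 × 35 = 98.53 mm
Seasonal total = 398.23 mm

398 mm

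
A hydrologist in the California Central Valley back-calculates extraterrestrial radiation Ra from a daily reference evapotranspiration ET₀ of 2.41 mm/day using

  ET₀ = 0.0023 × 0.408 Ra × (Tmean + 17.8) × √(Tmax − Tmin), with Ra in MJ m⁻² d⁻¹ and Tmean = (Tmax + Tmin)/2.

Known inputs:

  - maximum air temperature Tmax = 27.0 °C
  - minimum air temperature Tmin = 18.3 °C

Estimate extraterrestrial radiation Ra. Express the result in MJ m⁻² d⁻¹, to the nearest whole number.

Tmean = (27.0+18.3)/2 = 22.65 °C; ΔT = 8.7
Ra = ET₀ / [0.0023 × 0.408 × (Tmean+17.8) × √ΔT]
   = 2.41 / (0.0023 × 0.408 × 40.45 × 2.9496) = 21.525 MJ m⁻² d⁻¹

22 MJ m⁻² d⁻¹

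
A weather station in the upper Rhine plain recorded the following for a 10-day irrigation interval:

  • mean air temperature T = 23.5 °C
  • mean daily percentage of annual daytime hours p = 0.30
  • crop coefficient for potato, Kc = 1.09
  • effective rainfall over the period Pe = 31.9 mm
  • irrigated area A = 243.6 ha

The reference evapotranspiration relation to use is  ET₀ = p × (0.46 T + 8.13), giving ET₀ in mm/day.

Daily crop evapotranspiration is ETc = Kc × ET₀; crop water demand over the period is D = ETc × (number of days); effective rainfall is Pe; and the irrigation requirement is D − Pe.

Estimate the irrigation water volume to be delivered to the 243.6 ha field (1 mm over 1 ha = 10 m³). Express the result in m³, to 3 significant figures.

ET₀ = 0.30 × (0.46 × 23.5 + 8.13) = 0.30 × 18.940 = 5.6820 mm/d
ETc = Kc × ET₀ = 1.09 × 5.6820 = 6.1934 mm/d
Crop demand D = ETc × 10 d = 6.1934 × 10 = 61.934 mm
D − Pe = 61.934 − 31.9 = 30.034 mm
Volume = 30.034 mm × 243.6 ha × 10 = 73162.8 m³

73200 m³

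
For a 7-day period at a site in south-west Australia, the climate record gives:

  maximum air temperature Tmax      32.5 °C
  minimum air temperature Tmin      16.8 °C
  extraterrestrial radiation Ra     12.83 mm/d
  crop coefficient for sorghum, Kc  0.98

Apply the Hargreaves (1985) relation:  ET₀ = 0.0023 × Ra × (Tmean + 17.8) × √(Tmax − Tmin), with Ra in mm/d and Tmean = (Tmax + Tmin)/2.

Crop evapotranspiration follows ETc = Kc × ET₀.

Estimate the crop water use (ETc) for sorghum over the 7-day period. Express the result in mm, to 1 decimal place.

34.0 mm

Tmean = (32.5 + 16.8)/2 = 24.65 °C
ET₀ = 0.0023 × 12.83 × (24.65 + 17.8) × √15.7 = 0.0023 × 12.83 × 42.45 × 3.9623 = 4.9634 mm/d
ETc = Kc × ET₀ = 0.98 × 4.9634 = 4.8641 mm/d
Over 7 days: 4.8641 × 7 = 34.049 mm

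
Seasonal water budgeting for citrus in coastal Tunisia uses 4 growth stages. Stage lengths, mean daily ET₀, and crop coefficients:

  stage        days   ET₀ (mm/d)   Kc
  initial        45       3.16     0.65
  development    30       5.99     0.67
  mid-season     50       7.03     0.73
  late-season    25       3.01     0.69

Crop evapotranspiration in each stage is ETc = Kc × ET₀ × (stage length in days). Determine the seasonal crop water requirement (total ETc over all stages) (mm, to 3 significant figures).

521 mm

initial: 0.65 × 3.16 × 45 = 92.43 mm
development: 0.67 × 5.99 × 30 = 120.40 mm
mid-season: 0.73 × 7.03 × 50 = 256.60 mm
late-season: 0.69 × 3.01 × 25 = 51.92 mm
Seasonal total = 521.35 mm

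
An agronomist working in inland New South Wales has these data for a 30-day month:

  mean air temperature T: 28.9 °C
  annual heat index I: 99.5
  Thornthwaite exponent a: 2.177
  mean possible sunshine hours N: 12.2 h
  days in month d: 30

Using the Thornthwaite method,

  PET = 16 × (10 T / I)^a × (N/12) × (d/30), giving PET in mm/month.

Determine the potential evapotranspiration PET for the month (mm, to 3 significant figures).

10T/I = 10 × 28.9 / 99.5 = 2.9045
(10T/I)^a = 2.9045^2.177 = 10.1884
Uncorrected PET = 16 × 10.1884 = 163.014 mm
Correction = (N/12)(d/30) = (12.2/12)(30/30) = 1.0167
PET = 163.014 × 1.0167 = 165.736 mm/month

166 mm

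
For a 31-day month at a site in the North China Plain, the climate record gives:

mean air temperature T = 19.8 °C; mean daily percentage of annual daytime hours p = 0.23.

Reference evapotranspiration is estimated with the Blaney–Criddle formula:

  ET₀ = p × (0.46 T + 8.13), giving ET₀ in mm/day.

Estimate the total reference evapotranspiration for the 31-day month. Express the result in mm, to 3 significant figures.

123 mm

ET₀ = 0.23 × (0.46 × 19.8 + 8.13) = 0.23 × 17.238 = 3.9647 mm/d
Monthly total = 3.9647 × 31 = 122.906 mm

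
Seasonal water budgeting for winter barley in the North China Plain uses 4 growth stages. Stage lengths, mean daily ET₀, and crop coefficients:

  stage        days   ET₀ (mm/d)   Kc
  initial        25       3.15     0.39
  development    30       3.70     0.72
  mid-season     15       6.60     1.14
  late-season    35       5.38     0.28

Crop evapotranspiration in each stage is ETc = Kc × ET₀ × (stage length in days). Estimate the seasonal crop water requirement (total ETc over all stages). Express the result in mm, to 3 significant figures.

276 mm

initial: 0.39 × 3.15 × 25 = 30.71 mm
development: 0.72 × 3.70 × 30 = 79.92 mm
mid-season: 1.14 × 6.60 × 15 = 112.86 mm
late-season: 0.28 × 5.38 × 35 = 52.72 mm
Seasonal total = 276.21 mm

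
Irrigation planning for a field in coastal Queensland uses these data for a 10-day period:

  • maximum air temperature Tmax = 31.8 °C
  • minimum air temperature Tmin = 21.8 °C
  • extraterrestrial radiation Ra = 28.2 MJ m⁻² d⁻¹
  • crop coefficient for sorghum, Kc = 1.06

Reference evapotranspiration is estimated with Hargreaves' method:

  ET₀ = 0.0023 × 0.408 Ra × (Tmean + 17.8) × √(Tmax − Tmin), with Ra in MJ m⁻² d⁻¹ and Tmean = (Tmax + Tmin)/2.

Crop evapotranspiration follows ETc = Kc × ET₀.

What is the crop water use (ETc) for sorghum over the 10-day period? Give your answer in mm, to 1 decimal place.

Tmean = (31.8 + 21.8)/2 = 26.80 °C
0.408 Ra = 0.408 × 28.2 = 11.5056 mm/d equivalent
ET₀ = 0.0023 × 11.5056 × (26.80 + 17.8) × √10.0 = 0.0023 × 11.5056 × 44.60 × 3.1623 = 3.7323 mm/d
ETc = Kc × ET₀ = 1.06 × 3.7323 = 3.9562 mm/d
Over 10 days: 3.9562 × 10 = 39.562 mm

39.6 mm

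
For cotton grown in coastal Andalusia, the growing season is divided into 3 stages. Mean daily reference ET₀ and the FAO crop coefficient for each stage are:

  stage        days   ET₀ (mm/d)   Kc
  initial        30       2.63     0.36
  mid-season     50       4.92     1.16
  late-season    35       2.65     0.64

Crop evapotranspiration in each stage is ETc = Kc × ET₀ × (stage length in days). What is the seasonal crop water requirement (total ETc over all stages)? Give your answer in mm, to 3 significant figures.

initial: 0.36 × 2.63 × 30 = 28.40 mm
mid-season: 1.16 × 4.92 × 50 = 285.36 mm
late-season: 0.64 × 2.65 × 35 = 59.36 mm
Seasonal total = 373.12 mm

373 mm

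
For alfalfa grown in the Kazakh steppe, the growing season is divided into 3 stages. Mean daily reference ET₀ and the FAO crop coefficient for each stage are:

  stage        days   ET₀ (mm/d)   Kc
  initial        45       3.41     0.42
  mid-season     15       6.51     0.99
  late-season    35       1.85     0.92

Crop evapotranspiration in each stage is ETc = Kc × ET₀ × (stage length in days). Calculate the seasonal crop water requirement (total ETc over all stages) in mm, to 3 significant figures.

221 mm

initial: 0.42 × 3.41 × 45 = 64.45 mm
mid-season: 0.99 × 6.51 × 15 = 96.67 mm
late-season: 0.92 × 1.85 × 35 = 59.57 mm
Seasonal total = 220.69 mm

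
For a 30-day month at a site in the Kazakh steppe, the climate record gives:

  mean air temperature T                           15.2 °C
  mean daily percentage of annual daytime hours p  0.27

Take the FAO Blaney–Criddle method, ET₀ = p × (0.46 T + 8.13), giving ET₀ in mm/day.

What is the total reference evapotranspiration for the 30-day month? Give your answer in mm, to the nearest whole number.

122 mm

ET₀ = 0.27 × (0.46 × 15.2 + 8.13) = 0.27 × 15.122 = 4.0829 mm/d
Monthly total = 4.0829 × 30 = 122.487 mm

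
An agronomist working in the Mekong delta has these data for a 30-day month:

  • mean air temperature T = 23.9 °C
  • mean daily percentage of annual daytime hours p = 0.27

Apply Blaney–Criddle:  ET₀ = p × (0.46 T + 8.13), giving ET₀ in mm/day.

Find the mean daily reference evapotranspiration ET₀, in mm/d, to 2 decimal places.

ET₀ = 0.27 × (0.46 × 23.9 + 8.13) = 0.27 × 19.124 = 5.1635 mm/d

5.16 mm/d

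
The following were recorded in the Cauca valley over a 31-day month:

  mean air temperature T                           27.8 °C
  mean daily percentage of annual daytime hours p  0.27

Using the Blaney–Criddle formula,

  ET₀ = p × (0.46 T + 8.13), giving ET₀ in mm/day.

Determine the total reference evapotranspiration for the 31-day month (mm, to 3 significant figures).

175 mm

ET₀ = 0.27 × (0.46 × 27.8 + 8.13) = 0.27 × 20.918 = 5.6479 mm/d
Monthly total = 5.6479 × 31 = 175.085 mm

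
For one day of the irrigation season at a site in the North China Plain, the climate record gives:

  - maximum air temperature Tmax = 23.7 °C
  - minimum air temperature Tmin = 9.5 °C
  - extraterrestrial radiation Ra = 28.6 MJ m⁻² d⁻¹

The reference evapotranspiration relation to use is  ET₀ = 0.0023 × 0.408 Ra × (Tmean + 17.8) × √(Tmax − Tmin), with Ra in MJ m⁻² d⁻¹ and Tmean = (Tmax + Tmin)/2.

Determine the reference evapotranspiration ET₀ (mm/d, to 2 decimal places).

Tmean = (23.7 + 9.5)/2 = 16.60 °C
0.408 Ra = 0.408 × 28.6 = 11.6688 mm/d equivalent
ET₀ = 0.0023 × 11.6688 × (16.60 + 17.8) × √14.2 = 0.0023 × 11.6688 × 34.40 × 3.7683 = 3.4790 mm/d

3.48 mm/d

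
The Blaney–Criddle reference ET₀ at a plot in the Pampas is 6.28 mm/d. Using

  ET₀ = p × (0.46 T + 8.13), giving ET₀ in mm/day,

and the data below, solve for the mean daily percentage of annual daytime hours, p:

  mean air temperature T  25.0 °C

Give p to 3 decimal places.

0.320

p = ET₀ / (0.46 T + 8.13) = 6.28 / (0.46 × 25.0 + 8.13) = 6.28 / 19.630 = 0.3199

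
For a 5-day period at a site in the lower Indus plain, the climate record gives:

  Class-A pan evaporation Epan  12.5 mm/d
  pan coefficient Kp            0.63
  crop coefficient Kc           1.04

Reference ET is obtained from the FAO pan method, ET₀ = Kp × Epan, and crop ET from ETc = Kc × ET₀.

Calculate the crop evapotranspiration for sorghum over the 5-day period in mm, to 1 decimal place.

41.0 mm

ET₀ = 0.63 × 12.5 = 7.8750 mm/d
ETc = Kc × ET₀ = 1.04 × 7.8750 = 8.1900 mm/d
Over 5 days: 8.1900 × 5 = 40.950 mm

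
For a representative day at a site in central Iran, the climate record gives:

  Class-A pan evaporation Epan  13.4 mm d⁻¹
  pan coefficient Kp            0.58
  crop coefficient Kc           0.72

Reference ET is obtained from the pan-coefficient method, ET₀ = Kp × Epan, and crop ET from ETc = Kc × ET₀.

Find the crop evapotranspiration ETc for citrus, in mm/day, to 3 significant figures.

5.60 mm/day

ET₀ = 0.58 × 13.4 = 7.7720 mm/d
ETc = Kc × ET₀ = 0.72 × 7.7720 = 5.5958 mm/d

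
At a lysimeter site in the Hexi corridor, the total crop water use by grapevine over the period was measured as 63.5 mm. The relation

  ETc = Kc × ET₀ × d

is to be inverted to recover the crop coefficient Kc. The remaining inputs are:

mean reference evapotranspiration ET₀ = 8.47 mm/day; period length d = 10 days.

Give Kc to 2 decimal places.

0.75

ETc = Kc × ET₀ × d  ⇒  Kc = ETc / (ET₀ × d)
Kc = 63.5 / (8.47 × 10) = 63.5 / 84.70 = 0.7497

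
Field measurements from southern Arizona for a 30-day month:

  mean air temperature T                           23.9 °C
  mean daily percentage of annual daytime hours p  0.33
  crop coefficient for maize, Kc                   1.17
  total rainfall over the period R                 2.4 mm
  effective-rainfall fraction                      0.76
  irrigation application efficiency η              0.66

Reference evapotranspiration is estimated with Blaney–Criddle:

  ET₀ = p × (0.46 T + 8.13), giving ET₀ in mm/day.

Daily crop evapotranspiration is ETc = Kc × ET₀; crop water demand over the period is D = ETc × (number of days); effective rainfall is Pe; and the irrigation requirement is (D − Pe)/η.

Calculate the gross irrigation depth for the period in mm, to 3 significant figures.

333 mm

ET₀ = 0.33 × (0.46 × 23.9 + 8.13) = 0.33 × 19.124 = 6.3109 mm/d
ETc = Kc × ET₀ = 1.17 × 6.3109 = 7.3838 mm/d
Crop demand D = ETc × 30 d = 7.3838 × 30 = 221.514 mm
Pe = 0.76 × 2.4 = 1.824 mm
D − Pe = 221.514 − 1.824 = 219.690 mm
Gross irrigation = 219.690 / 0.66 = 332.864 mm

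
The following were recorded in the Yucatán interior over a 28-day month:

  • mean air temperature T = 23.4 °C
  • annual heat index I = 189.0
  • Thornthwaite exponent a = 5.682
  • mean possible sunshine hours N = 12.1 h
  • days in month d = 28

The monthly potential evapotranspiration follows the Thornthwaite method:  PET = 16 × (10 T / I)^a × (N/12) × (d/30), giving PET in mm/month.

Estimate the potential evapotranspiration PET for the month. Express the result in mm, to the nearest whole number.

51 mm

10T/I = 10 × 23.4 / 189.0 = 1.2381
(10T/I)^a = 1.2381^5.682 = 3.3654
Uncorrected PET = 16 × 3.3654 = 53.846 mm
Correction = (N/12)(d/30) = (12.1/12)(28/30) = 0.9411
PET = 53.846 × 0.9411 = 50.674 mm/month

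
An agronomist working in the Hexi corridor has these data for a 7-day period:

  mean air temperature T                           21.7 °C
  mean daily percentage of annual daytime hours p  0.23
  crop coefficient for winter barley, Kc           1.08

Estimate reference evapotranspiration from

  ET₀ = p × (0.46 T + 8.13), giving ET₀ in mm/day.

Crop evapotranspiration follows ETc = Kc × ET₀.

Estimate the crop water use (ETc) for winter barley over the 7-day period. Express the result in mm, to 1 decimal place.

31.5 mm

ET₀ = 0.23 × (0.46 × 21.7 + 8.13) = 0.23 × 18.112 = 4.1658 mm/d
ETc = Kc × ET₀ = 1.08 × 4.1658 = 4.4991 mm/d
Over 7 days: 4.4991 × 7 = 31.494 mm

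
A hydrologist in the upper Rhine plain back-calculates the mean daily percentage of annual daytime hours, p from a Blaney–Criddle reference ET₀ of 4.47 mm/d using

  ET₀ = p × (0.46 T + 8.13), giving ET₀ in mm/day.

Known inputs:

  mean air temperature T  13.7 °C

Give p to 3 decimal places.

0.310

p = ET₀ / (0.46 T + 8.13) = 4.47 / (0.46 × 13.7 + 8.13) = 4.47 / 14.432 = 0.3097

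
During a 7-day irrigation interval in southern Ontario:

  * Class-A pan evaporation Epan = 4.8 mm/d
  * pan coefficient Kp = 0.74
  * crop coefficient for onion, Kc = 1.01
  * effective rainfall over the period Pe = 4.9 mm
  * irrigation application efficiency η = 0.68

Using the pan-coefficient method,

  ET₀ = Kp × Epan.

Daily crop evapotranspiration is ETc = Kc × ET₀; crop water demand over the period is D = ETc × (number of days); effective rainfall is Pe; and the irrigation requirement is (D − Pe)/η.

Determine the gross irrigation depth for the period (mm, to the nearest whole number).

ET₀ = 0.74 × 4.8 = 3.5520 mm/d
ETc = Kc × ET₀ = 1.01 × 3.5520 = 3.5875 mm/d
Crop demand D = ETc × 7 d = 3.5875 × 7 = 25.113 mm
D − Pe = 25.113 − 4.9 = 20.213 mm
Gross irrigation = 20.213 / 0.68 = 29.725 mm

30 mm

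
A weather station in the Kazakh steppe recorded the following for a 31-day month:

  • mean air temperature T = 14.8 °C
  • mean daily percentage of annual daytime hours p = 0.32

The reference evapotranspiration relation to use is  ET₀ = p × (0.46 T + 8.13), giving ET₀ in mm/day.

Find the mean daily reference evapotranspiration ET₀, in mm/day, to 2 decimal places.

4.78 mm/day

ET₀ = 0.32 × (0.46 × 14.8 + 8.13) = 0.32 × 14.938 = 4.7802 mm/d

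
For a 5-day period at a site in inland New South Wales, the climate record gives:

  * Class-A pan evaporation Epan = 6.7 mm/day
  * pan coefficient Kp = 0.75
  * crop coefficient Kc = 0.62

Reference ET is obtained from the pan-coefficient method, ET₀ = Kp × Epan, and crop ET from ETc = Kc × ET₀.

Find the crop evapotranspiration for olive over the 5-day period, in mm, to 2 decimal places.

ET₀ = 0.75 × 6.7 = 5.0250 mm/d
ETc = Kc × ET₀ = 0.62 × 5.0250 = 3.1155 mm/d
Over 5 days: 3.1155 × 5 = 15.578 mm

15.58 mm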